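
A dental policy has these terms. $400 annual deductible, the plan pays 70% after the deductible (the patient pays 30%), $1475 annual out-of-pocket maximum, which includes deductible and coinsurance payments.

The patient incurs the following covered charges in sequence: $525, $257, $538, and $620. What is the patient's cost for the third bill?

Claim 1 ($525): $400 finishes the deductible; $125 goes to coinsurance; coinsurance $125 × 30% = $37.50. Patient pays $437.50; OOP now $437.50.
Claim 2 ($257): deductible already satisfied, so patient's share is 30% × $257 = $77.10. Patient pays $77.10; OOP now $514.60.
Claim 3 ($538): deductible met; 30% of $538 = $161.40. Patient pays $161.40; OOP now $676.

$161.40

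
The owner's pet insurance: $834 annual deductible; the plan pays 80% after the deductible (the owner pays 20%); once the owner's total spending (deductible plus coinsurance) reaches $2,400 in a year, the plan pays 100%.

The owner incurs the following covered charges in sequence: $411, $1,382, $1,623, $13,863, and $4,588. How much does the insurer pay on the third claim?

$1,298.40

#1 ($411): entire amount goes to the deductible. Owner owes $411 (running OOP $411). Plan pays $411 − $411 = $0.
#2 ($1,382): $423 finishes the deductible; $959 goes to coinsurance; coinsurance $959 × 20% = $191.80. Owner pays $614.80; OOP now $1,025.80. Plan pays $1,382 − $614.80 = $767.20.
#3 ($1,623): 20% coinsurance on $1,623 = $324.60. Owner owes $324.60 (running OOP $1,350.40). Plan pays $1,623 − $324.60 = $1,298.40.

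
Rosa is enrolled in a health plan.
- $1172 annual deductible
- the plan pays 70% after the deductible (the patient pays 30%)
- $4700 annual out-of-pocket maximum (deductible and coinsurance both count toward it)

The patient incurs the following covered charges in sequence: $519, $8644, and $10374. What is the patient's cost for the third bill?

#1 ($519): fully absorbed by the deductible. Cost to patient: $519. OOP to date $519.
#2 ($8644): $653 to deductible, leaving $7991; 30% of $7991 = $2397.30. Patient pays $3050.30; OOP now $3569.30.
#3 ($10374): deductible already satisfied, so patient's share is 30% × $10374 = $3112.20. Adding that to $3569.30 gives $6681.50, past the $4700 cap; patient pays only $4700 − $3569.30 = $1130.70.

$1130.70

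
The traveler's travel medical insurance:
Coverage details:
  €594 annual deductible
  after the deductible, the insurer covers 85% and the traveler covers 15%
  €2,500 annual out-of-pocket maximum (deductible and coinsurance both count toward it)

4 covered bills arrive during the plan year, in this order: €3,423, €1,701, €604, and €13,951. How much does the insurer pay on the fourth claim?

Bill 1, €3,423: €594 to deductible, leaving €2,829; traveler's 15% is €424.35. Traveler owes €1,018.35 (running OOP €1,018.35). Insurer: €3,423 − €1,018.35 = €2,404.65.
Bill 2, €1,701: deductible already satisfied, so traveler's share is 15% × €1,701 = €255.15. Cost to traveler: €255.15. OOP to date €1,273.50. Plan pays €1,701 − €255.15 = €1,445.85.
Bill 3, €604: 15% coinsurance on €604 = €90.60. Traveler pays €90.60; OOP now €1,364.10. Plan pays €604 − €90.60 = €513.40.
Bill 4, €13,951: deductible met; 15% of €13,951 = €2,092.65. That would push OOP to €3,456.75, over the €2,500 cap, so traveler pays €2,500 − €1,364.10 = €1,135.90. Plan pays €13,951 − €1,135.90 = €12,815.10.

€12,815.10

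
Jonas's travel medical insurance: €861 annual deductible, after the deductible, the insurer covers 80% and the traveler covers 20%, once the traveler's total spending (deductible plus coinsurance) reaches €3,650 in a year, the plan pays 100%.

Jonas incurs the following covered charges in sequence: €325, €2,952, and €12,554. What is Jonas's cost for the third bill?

€2,305.80

#1 (€325): entire amount goes to the deductible. Traveler pays €325; OOP now €325.
#2 (€2,952): deductible takes €536, €2,416 remains; coinsurance €2,416 × 20% = €483.20. Cost to traveler: €1,019.20. OOP to date €1,344.20.
#3 (€12,554): deductible already satisfied, so traveler's share is 20% × €12,554 = €2,510.80. Adding that to €1,344.20 gives €3,855, past the €3,650 cap; traveler pays only €3,650 − €1,344.20 = €2,305.80.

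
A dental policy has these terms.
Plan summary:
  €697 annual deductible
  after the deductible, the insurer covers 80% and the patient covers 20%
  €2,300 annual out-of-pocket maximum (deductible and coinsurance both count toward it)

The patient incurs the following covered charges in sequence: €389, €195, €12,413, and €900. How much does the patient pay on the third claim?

Bill 1, €389: all of it applies to the deductible. Patient pays €389; OOP now €389.
Bill 2, €195: all of it applies to the deductible. Patient owes €195 (running OOP €584).
Bill 3, €12,413: €113 to deductible, leaving €12,300; 20% of €12,300 = €2,460. Together that's €113 + €2,460 = €2,573. OOP would hit €3,157 > €2,300, so the cap limits the patient to €2,300 − €584 = €1,716.

€1,716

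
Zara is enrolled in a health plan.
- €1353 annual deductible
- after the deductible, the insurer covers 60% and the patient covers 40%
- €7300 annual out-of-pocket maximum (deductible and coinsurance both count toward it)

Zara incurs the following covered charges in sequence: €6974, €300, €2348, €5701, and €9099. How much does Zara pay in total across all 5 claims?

Bill 1, €6974: deductible takes €1353, €5621 remains; patient's 40% is €2248.40. Cost to patient: €3601.40. OOP to date €3601.40.
Bill 2, €300: deductible already satisfied, so patient's share is 40% × €300 = €120. Patient pays €120; OOP now €3721.40.
Bill 3, €2348: deductible met; 40% of €2348 = €939.20. Patient pays €939.20; OOP now €4660.60.
Bill 4, €5701: deductible already satisfied, so patient's share is 40% × €5701 = €2280.40. Patient owes €2280.40 (running OOP €6941).
Bill 5, €9099: deductible already satisfied, so patient's share is 40% × €9099 = €3639.60. That would push OOP to €10580.60, over the €7300 cap, so patient pays €7300 − €6941 = €359.
Summing the patient's payments: €3601.40 + €120 + €939.20 + €2280.40 + €359 = €7300.

€7300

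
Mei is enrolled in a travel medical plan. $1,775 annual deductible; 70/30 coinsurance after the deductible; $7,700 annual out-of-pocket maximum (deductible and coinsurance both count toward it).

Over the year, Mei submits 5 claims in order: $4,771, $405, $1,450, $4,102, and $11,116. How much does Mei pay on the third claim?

#1 ($4,771): deductible takes $1,775, $2,996 remains; coinsurance $2,996 × 30% = $898.80. Traveler pays $2,673.80; OOP now $2,673.80.
#2 ($405): deductible met; 30% of $405 = $121.50. Cost to traveler: $121.50. OOP to date $2,795.30.
#3 ($1,450): 30% coinsurance on $1,450 = $435. Traveler pays $435; OOP now $3,230.30.

$435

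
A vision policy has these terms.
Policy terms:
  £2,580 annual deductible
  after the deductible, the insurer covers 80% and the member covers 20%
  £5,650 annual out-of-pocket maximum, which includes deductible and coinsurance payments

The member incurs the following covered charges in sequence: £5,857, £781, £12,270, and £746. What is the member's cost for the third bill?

Bill 1, £5,857: £2,580 to deductible, leaving £3,277; 20% of £3,277 = £655.40. Member pays £3,235.40; OOP now £3,235.40.
Bill 2, £781: deductible met; 20% of £781 = £156.20. Member pays £156.20; OOP now £3,391.60.
Bill 3, £12,270: deductible met; 20% of £12,270 = £2,454. OOP would hit £5,845.60 > £5,650, so the cap limits the member to £5,650 − £3,391.60 = £2,258.40.

£2,258.40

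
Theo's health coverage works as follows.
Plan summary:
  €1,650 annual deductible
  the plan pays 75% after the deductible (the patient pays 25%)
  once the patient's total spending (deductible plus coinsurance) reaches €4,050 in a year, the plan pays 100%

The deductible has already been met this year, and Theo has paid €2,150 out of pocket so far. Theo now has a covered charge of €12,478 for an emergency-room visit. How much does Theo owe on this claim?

With the deductible met, the entire €12,478 is subject to coinsurance.
Coinsurance: €12,478 × 25% = €3,119.50.
Adding €3,119.50 to the €2,150 already spent would give €5,269.50, which exceeds the €4,050 cap; the patient pays just €4,050 − €2,150 = €1,900.

€1,900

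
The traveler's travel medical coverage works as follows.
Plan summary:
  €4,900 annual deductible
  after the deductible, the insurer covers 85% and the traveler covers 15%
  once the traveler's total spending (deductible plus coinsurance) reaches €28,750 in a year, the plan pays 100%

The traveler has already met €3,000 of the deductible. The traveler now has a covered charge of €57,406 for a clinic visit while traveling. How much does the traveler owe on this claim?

Deductible still to meet: €4,900 − €3,000 = €1,900.
That leaves €57,406 − €1,900 = €55,506 for coinsurance.
Coinsurance: €55,506 × 15% = €8,325.90.
So the traveler owes €1,900 + €8,325.90 = €10,225.90 before any cap.
Total out-of-pocket so far would be €3,000 + €10,225.90 = €13,225.90, below the €28,750 cap — no reduction.

€10,225.90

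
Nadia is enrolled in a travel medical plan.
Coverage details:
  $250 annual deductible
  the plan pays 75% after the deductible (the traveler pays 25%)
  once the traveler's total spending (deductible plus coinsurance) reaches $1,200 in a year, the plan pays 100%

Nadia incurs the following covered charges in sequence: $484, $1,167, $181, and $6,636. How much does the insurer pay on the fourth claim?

Claim 1 ($484): deductible takes $250, $234 remains; coinsurance $234 × 25% = $58.50. Traveler pays $308.50; OOP now $308.50. Insurer: $484 − $308.50 = $175.50.
Claim 2 ($1,167): 25% coinsurance on $1,167 = $291.75. Cost to traveler: $291.75. OOP to date $600.25. Insurer: $1,167 − $291.75 = $875.25.
Claim 3 ($181): deductible already satisfied, so traveler's share is 25% × $181 = $45.25. Cost to traveler: $45.25. OOP to date $645.50. Insurer: $181 − $45.25 = $135.75.
Claim 4 ($6,636): deductible already satisfied, so traveler's share is 25% × $6,636 = $1,659. OOP would hit $2,304.50 > $1,200, so the cap limits the traveler to $1,200 − $645.50 = $554.50. Insurer: $6,636 − $554.50 = $6,081.50.

$6,081.50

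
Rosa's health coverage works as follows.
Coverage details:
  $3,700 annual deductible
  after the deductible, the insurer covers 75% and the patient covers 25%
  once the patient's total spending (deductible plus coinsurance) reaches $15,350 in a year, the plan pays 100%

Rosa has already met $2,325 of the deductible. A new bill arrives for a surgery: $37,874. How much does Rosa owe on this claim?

$2,325 of the $3,700 deductible is already met, leaving $1,375.
The remaining $36,499 (= $37,874 − $1,375) moves to coinsurance.
Coinsurance: $36,499 × 25% = $9,124.75.
Patient responsibility before any cap: $1,375 + $9,124.75 = $10,499.75.
Year-to-date out-of-pocket becomes $2,325 + $10,499.75 = $12,824.75, still under the $15,350 maximum, so no cap applies.

$10,499.75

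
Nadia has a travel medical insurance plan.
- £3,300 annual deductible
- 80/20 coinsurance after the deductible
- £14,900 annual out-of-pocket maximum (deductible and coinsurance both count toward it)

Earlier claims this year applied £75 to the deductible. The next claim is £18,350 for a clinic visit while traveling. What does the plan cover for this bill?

£75 of the £3,300 deductible is already met, leaving £3,225.
That leaves £18,350 − £3,225 = £15,125 for coinsurance.
Traveler's 20% share of £15,125 is £3,025.
That puts the traveler's cost at £3,225 + £3,025 = £6,250 before any cap.
Total out-of-pocket so far would be £75 + £6,250 = £6,325, below the £14,900 cap — no reduction.
Insurer pays the balance: £18,350 − £6,250 = £12,100.

£12,100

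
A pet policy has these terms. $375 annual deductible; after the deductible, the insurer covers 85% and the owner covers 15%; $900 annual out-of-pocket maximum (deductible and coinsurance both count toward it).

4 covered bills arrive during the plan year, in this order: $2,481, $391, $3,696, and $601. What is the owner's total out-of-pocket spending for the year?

#1 ($2,481): deductible takes $375, $2,106 remains; coinsurance $2,106 × 15% = $315.90. Owner owes $690.90 (running OOP $690.90).
#2 ($391): deductible already satisfied, so owner's share is 15% × $391 = $58.65. Owner pays $58.65; OOP now $749.55.
#3 ($3,696): deductible already satisfied, so owner's share is 15% × $3,696 = $554.40. That would push OOP to $1,303.95, over the $900 cap, so owner pays $900 − $749.55 = $150.45.
#4 ($601): deductible already satisfied, so owner's share is 15% × $601 = $90.15. OOP would hit $990.15 > $900, so the cap limits the owner to $900 − $900 = $0.
Summing the owner's payments: $690.90 + $58.65 + $150.45 + $0 = $900.

$900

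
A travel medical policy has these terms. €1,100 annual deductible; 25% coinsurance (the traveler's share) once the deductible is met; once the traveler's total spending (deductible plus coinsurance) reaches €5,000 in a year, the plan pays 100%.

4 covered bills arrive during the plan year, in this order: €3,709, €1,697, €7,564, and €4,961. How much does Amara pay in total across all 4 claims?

€5,000

#1 (€3,709): €1,100 to deductible, leaving €2,609; coinsurance €2,609 × 25% = €652.25. Traveler owes €1,752.25 (running OOP €1,752.25).
#2 (€1,697): deductible already satisfied, so traveler's share is 25% × €1,697 = €424.25. Traveler owes €424.25 (running OOP €2,176.50).
#3 (€7,564): deductible already satisfied, so traveler's share is 25% × €7,564 = €1,891. Traveler owes €1,891 (running OOP €4,067.50).
#4 (€4,961): deductible met; 25% of €4,961 = €1,240.25. That would push OOP to €5,307.75, over the €5,000 cap, so traveler pays €5,000 − €4,067.50 = €932.50.
Summing the traveler's payments: €1,752.25 + €424.25 + €1,891 + €932.50 = €5,000.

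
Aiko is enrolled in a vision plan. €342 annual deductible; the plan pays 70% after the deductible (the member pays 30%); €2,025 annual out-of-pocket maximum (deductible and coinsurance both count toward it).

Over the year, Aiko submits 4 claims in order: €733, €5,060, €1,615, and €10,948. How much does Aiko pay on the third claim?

€47.70

Claim 1 — €733: deductible takes €342, €391 remains; 30% of €391 = €117.30. Member owes €459.30 (running OOP €459.30).
Claim 2 — €5,060: deductible already satisfied, so member's share is 30% × €5,060 = €1,518. Member owes €1,518 (running OOP €1,977.30).
Claim 3 — €1,615: 30% coinsurance on €1,615 = €484.50. Adding that to €1,977.30 gives €2,461.80, past the €2,025 cap; member pays only €2,025 − €1,977.30 = €47.70.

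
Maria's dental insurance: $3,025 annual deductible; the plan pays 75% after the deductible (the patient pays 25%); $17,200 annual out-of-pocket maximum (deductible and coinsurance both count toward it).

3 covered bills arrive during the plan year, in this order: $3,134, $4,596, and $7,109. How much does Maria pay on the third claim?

$1,777.25

Bill 1, $3,134: $3,025 finishes the deductible; $109 goes to coinsurance; 25% of $109 = $27.25. Patient owes $3,052.25 (running OOP $3,052.25).
Bill 2, $4,596: deductible already satisfied, so patient's share is 25% × $4,596 = $1,149. Patient pays $1,149; OOP now $4,201.25.
Bill 3, $7,109: deductible already satisfied, so patient's share is 25% × $7,109 = $1,777.25. Patient pays $1,777.25; OOP now $5,978.50.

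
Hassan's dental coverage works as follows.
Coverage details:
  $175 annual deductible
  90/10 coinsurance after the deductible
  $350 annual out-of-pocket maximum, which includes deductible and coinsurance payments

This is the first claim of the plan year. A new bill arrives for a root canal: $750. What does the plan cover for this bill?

$517.50

Nothing has been paid toward the $175 deductible, so the first $175 of this charge is applied there.
That leaves $750 − $175 = $575 for coinsurance.
Coinsurance: $575 × 10% = $57.50.
Patient responsibility before any cap: $175 + $57.50 = $232.50.
Total out-of-pocket so far would be $0 + $232.50 = $232.50, below the $350 cap — no reduction.
The insurer covers the remainder: $750 − $232.50 = $517.50.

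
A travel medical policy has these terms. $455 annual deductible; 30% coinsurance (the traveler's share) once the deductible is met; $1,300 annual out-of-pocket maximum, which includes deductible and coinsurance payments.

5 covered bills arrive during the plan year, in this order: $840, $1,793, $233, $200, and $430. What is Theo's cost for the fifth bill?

$61.70

Claim 1 — $840: $455 to deductible, leaving $385; traveler's 30% is $115.50. Traveler owes $570.50 (running OOP $570.50).
Claim 2 — $1,793: 30% coinsurance on $1,793 = $537.90. Cost to traveler: $537.90. OOP to date $1,108.40.
Claim 3 — $233: deductible met; 30% of $233 = $69.90. Cost to traveler: $69.90. OOP to date $1,178.30.
Claim 4 — $200: deductible already satisfied, so traveler's share is 30% × $200 = $60. Traveler owes $60 (running OOP $1,238.30).
Claim 5 — $430: deductible met; 30% of $430 = $129. Adding that to $1,238.30 gives $1,367.30, past the $1,300 cap; traveler pays only $1,300 − $1,238.30 = $61.70.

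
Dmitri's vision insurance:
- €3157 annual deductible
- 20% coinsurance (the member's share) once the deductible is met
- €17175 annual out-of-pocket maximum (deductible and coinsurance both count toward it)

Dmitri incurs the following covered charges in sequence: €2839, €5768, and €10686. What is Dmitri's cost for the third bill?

€2137.20

Claim 1 — €2839: all of it applies to the deductible. Member owes €2839 (running OOP €2839).
Claim 2 — €5768: deductible takes €318, €5450 remains; 20% of €5450 = €1090. Member pays €1408; OOP now €4247.
Claim 3 — €10686: deductible already satisfied, so member's share is 20% × €10686 = €2137.20. Cost to member: €2137.20. OOP to date €6384.20.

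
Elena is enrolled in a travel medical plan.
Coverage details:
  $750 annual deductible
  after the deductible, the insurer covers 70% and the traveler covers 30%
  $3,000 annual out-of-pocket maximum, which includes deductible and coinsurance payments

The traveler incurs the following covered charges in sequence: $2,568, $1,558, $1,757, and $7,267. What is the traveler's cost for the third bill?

$527.10

Bill 1, $2,568: $750 finishes the deductible; $1,818 goes to coinsurance; coinsurance $1,818 × 30% = $545.40. Cost to traveler: $1,295.40. OOP to date $1,295.40.
Bill 2, $1,558: deductible already satisfied, so traveler's share is 30% × $1,558 = $467.40. Cost to traveler: $467.40. OOP to date $1,762.80.
Bill 3, $1,757: deductible met; 30% of $1,757 = $527.10. Traveler pays $527.10; OOP now $2,289.90.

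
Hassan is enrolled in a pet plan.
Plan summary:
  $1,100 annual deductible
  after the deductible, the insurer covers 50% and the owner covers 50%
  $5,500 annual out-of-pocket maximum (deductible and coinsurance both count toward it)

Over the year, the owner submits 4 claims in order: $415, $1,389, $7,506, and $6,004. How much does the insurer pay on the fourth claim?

$5,709

Bill 1, $415: fully absorbed by the deductible. Cost to owner: $415. OOP to date $415. Insurer: $415 − $415 = $0.
Bill 2, $1,389: deductible takes $685, $704 remains; 50% of $704 = $352. Owner pays $1,037; OOP now $1,452. Insurer: $1,389 − $1,037 = $352.
Bill 3, $7,506: 50% coinsurance on $7,506 = $3,753. Cost to owner: $3,753. OOP to date $5,205. Insurer: $7,506 − $3,753 = $3,753.
Bill 4, $6,004: 50% coinsurance on $6,004 = $3,002. Adding that to $5,205 gives $8,207, past the $5,500 cap; owner pays only $5,500 − $5,205 = $295. Plan pays $6,004 − $295 = $5,709.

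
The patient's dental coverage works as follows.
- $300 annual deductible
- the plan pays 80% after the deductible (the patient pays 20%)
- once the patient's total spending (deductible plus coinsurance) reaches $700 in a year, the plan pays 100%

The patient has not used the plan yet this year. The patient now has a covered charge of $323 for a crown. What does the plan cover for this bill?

$18.40

Deductible not yet touched, so the first $300 of the bill goes to the deductible.
After the $300 deductible portion, $323 − $300 = $23 is subject to coinsurance.
20% of $23 = $4.60 falls to the patient.
So the patient owes $300 + $4.60 = $304.60 before any cap.
Cumulative spending $0 + $304.60 = $304.60 stays under the $700 maximum.
The plan picks up $323 − $304.60 = $18.40.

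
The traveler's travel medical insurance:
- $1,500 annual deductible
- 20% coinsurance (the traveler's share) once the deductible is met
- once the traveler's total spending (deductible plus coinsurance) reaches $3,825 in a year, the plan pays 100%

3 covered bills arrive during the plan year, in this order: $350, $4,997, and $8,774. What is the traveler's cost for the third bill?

Bill 1, $350: entire amount goes to the deductible. Cost to traveler: $350. OOP to date $350.
Bill 2, $4,997: $1,150 finishes the deductible; $3,847 goes to coinsurance; traveler's 20% is $769.40. Traveler pays $1,919.40; OOP now $2,269.40.
Bill 3, $8,774: 20% coinsurance on $8,774 = $1,754.80. Adding that to $2,269.40 gives $4,024.20, past the $3,825 cap; traveler pays only $3,825 − $2,269.40 = $1,555.60.

$1,555.60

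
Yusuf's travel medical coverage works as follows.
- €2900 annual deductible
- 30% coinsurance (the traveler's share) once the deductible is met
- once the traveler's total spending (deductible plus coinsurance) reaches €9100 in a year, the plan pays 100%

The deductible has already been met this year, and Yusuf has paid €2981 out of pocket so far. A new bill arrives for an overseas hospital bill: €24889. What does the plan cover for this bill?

€18770

The deductible is already satisfied, so the full bill goes to coinsurance.
Coinsurance: €24889 × 30% = €7466.70.
Year-to-date out-of-pocket would reach €2981 + €7466.70 = €10447.70, above the €9100 maximum, so the traveler pays only €9100 − €2981 = €6119.
Insurer pays the balance: €24889 − €6119 = €18770.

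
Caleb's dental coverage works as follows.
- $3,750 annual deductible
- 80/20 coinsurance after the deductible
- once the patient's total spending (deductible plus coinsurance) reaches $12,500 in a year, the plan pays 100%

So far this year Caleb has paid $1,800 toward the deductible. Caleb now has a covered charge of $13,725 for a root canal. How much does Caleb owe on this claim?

$1,800 of the $3,750 deductible is already met, leaving $1,950.
That leaves $13,725 − $1,950 = $11,775 for coinsurance.
Patient's 20% share of $11,775 is $2,355.
Patient responsibility before any cap: $1,950 + $2,355 = $4,305.
Cumulative spending $1,800 + $4,305 = $6,105 stays under the $12,500 maximum.

$4,305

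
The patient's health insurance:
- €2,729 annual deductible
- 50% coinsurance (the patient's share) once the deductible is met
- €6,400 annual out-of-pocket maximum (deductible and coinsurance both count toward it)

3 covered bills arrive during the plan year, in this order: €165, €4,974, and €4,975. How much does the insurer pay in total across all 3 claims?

€3,714

Claim 1 — €165: all of it applies to the deductible. Cost to patient: €165. OOP to date €165. Insurer: €165 − €165 = €0.
Claim 2 — €4,974: €2,564 to deductible, leaving €2,410; coinsurance €2,410 × 50% = €1,205. Patient pays €3,769; OOP now €3,934. Insurer: €4,974 − €3,769 = €1,205.
Claim 3 — €4,975: deductible met; 50% of €4,975 = €2,487.50. Adding that to €3,934 gives €6,421.50, past the €6,400 cap; patient pays only €6,400 − €3,934 = €2,466. Insurer: €4,975 − €2,466 = €2,509.
Insurer total: €0 + €1,205 + €2,509 = €3,714.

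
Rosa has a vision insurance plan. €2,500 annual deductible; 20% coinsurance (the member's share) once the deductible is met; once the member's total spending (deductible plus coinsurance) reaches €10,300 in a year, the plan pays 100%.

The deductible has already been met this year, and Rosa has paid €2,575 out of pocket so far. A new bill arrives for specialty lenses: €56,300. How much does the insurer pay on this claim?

With the deductible met, the entire €56,300 is subject to coinsurance.
Member's 20% share of €56,300 is €11,260.
Year-to-date out-of-pocket would reach €2,575 + €11,260 = €13,835, above the €10,300 maximum, so the member pays only €10,300 − €2,575 = €7,725.
The plan picks up €56,300 − €7,725 = €48,575.

€48,575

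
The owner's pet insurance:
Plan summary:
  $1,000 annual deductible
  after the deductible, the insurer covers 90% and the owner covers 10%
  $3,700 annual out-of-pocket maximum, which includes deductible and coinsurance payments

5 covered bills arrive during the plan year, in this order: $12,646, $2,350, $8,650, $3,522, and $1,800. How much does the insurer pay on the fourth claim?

#1 ($12,646): deductible takes $1,000, $11,646 remains; owner's 10% is $1,164.60. Cost to owner: $2,164.60. OOP to date $2,164.60. Insurer: $12,646 − $2,164.60 = $10,481.40.
#2 ($2,350): deductible met; 10% of $2,350 = $235. Cost to owner: $235. OOP to date $2,399.60. Plan pays $2,350 − $235 = $2,115.
#3 ($8,650): 10% coinsurance on $8,650 = $865. Cost to owner: $865. OOP to date $3,264.60. Plan pays $8,650 − $865 = $7,785.
#4 ($3,522): deductible already satisfied, so owner's share is 10% × $3,522 = $352.20. Owner pays $352.20; OOP now $3,616.80. Insurer: $3,522 − $352.20 = $3,169.80.

$3,169.80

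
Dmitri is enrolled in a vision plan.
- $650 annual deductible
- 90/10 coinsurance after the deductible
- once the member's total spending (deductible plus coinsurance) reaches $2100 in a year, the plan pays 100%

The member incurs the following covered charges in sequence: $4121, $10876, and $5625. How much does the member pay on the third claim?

Claim 1 ($4121): deductible takes $650, $3471 remains; member's 10% is $347.10. Member owes $997.10 (running OOP $997.10).
Claim 2 ($10876): 10% coinsurance on $10876 = $1087.60. Member pays $1087.60; OOP now $2084.70.
Claim 3 ($5625): deductible met; 10% of $5625 = $562.50. That would push OOP to $2647.20, over the $2100 cap, so member pays $2100 − $2084.70 = $15.30.

$15.30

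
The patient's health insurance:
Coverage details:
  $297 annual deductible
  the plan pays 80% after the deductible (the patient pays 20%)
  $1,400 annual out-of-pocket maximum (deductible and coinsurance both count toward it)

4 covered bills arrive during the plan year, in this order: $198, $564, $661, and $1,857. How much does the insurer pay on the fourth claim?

Bill 1, $198: fully absorbed by the deductible. Cost to patient: $198. OOP to date $198. Insurer: $198 − $198 = $0.
Bill 2, $564: deductible takes $99, $465 remains; patient's 20% is $93. Patient owes $192 (running OOP $390). Plan pays $564 − $192 = $372.
Bill 3, $661: deductible already satisfied, so patient's share is 20% × $661 = $132.20. Patient pays $132.20; OOP now $522.20. Plan pays $661 − $132.20 = $528.80.
Bill 4, $1,857: deductible already satisfied, so patient's share is 20% × $1,857 = $371.40. Patient pays $371.40; OOP now $893.60. Plan pays $1,857 − $371.40 = $1,485.60.

$1,485.60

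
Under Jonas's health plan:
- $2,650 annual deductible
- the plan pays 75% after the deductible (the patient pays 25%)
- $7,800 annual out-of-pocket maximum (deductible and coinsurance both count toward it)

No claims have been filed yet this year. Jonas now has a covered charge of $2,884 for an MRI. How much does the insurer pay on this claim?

$175.50

Deductible not yet touched, so the first $2,650 of the bill goes to the deductible.
The remaining $234 (= $2,884 − $2,650) moves to coinsurance.
25% of $234 = $58.50 falls to the patient.
So the patient owes $2,650 + $58.50 = $2,708.50 before any cap.
Year-to-date out-of-pocket becomes $0 + $2,708.50 = $2,708.50, still under the $7,800 maximum, so no cap applies.
The insurer covers the remainder: $2,884 − $2,708.50 = $175.50.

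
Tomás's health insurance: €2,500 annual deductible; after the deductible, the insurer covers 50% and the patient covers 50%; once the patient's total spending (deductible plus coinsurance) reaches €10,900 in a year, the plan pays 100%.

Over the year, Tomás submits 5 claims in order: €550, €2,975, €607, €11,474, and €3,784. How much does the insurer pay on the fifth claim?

Claim 1 (€550): entire amount goes to the deductible. Patient pays €550; OOP now €550. Plan pays €550 − €550 = €0.
Claim 2 (€2,975): €1,950 finishes the deductible; €1,025 goes to coinsurance; coinsurance €1,025 × 50% = €512.50. Patient pays €2,462.50; OOP now €3,012.50. Plan pays €2,975 − €2,462.50 = €512.50.
Claim 3 (€607): deductible met; 50% of €607 = €303.50. Patient pays €303.50; OOP now €3,316. Insurer: €607 − €303.50 = €303.50.
Claim 4 (€11,474): deductible met; 50% of €11,474 = €5,737. Cost to patient: €5,737. OOP to date €9,053. Plan pays €11,474 − €5,737 = €5,737.
Claim 5 (€3,784): deductible already satisfied, so patient's share is 50% × €3,784 = €1,892. That would push OOP to €10,945, over the €10,900 cap, so patient pays €10,900 − €9,053 = €1,847. Insurer: €3,784 − €1,847 = €1,937.

€1,937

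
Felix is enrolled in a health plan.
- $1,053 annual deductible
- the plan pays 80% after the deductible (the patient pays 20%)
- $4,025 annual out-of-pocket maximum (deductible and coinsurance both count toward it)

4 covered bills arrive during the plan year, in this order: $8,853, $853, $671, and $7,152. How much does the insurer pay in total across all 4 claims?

Claim 1 — $8,853: deductible takes $1,053, $7,800 remains; 20% of $7,800 = $1,560. Cost to patient: $2,613. OOP to date $2,613. Plan pays $8,853 − $2,613 = $6,240.
Claim 2 — $853: deductible met; 20% of $853 = $170.60. Cost to patient: $170.60. OOP to date $2,783.60. Insurer: $853 − $170.60 = $682.40.
Claim 3 — $671: deductible met; 20% of $671 = $134.20. Cost to patient: $134.20. OOP to date $2,917.80. Plan pays $671 − $134.20 = $536.80.
Claim 4 — $7,152: deductible already satisfied, so patient's share is 20% × $7,152 = $1,430.40. That would push OOP to $4,348.20, over the $4,025 cap, so patient pays $4,025 − $2,917.80 = $1,107.20. Plan pays $7,152 − $1,107.20 = $6,044.80.
Insurer total = bills − patient's total = $17,529 − $4,025 = $13,504.

$13,504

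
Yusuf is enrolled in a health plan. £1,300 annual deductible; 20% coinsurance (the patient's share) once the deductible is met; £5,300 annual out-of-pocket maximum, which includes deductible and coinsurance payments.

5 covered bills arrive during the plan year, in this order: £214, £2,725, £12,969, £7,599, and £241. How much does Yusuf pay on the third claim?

£2,593.80

Bill 1, £214: fully absorbed by the deductible. Patient pays £214; OOP now £214.
Bill 2, £2,725: £1,086 to deductible, leaving £1,639; 20% of £1,639 = £327.80. Cost to patient: £1,413.80. OOP to date £1,627.80.
Bill 3, £12,969: deductible met; 20% of £12,969 = £2,593.80. Patient owes £2,593.80 (running OOP £4,221.60).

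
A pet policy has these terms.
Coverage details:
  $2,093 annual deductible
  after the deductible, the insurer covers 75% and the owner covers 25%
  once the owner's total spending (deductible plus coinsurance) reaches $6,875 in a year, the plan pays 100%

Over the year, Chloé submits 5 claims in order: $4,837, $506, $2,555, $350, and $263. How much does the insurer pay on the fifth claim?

Claim 1 ($4,837): $2,093 to deductible, leaving $2,744; coinsurance $2,744 × 25% = $686. Cost to owner: $2,779. OOP to date $2,779. Plan pays $4,837 − $2,779 = $2,058.
Claim 2 ($506): 25% coinsurance on $506 = $126.50. Owner owes $126.50 (running OOP $2,905.50). Insurer: $506 − $126.50 = $379.50.
Claim 3 ($2,555): deductible met; 25% of $2,555 = $638.75. Owner pays $638.75; OOP now $3,544.25. Insurer: $2,555 − $638.75 = $1,916.25.
Claim 4 ($350): deductible already satisfied, so owner's share is 25% × $350 = $87.50. Owner pays $87.50; OOP now $3,631.75. Plan pays $350 − $87.50 = $262.50.
Claim 5 ($263): deductible met; 25% of $263 = $65.75. Cost to owner: $65.75. OOP to date $3,697.50. Insurer: $263 − $65.75 = $197.25.

$197.25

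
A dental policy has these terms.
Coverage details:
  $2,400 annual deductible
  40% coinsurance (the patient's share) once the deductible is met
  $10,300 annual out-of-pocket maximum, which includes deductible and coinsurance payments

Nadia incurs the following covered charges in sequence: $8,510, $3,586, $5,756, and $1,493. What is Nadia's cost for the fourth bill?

#1 ($8,510): $2,400 to deductible, leaving $6,110; 40% of $6,110 = $2,444. Cost to patient: $4,844. OOP to date $4,844.
#2 ($3,586): deductible already satisfied, so patient's share is 40% × $3,586 = $1,434.40. Patient pays $1,434.40; OOP now $6,278.40.
#3 ($5,756): 40% coinsurance on $5,756 = $2,302.40. Patient owes $2,302.40 (running OOP $8,580.80).
#4 ($1,493): 40% coinsurance on $1,493 = $597.20. Patient owes $597.20 (running OOP $9,178).

$597.20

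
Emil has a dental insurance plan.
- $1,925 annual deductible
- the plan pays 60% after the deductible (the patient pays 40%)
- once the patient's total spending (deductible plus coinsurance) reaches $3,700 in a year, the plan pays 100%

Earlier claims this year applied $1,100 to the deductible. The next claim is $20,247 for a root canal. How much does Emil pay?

$2,600

$1,100 of the $1,925 deductible is already met, leaving $825.
The remaining $19,422 (= $20,247 − $825) moves to coinsurance.
40% of $19,422 = $7,768.80 falls to the patient.
That puts the patient's cost at $825 + $7,768.80 = $8,593.80 before any cap.
Adding $8,593.80 to the $1,100 already spent would give $9,693.80, which exceeds the $3,700 cap; the patient pays just $3,700 − $1,100 = $2,600.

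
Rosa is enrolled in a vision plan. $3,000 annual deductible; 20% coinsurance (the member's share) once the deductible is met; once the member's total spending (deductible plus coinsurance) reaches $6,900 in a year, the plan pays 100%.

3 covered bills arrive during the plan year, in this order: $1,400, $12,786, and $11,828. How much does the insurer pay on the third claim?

#1 ($1,400): all of it applies to the deductible. Member owes $1,400 (running OOP $1,400). Insurer: $1,400 − $1,400 = $0.
#2 ($12,786): deductible takes $1,600, $11,186 remains; 20% of $11,186 = $2,237.20. Member owes $3,837.20 (running OOP $5,237.20). Insurer: $12,786 − $3,837.20 = $8,948.80.
#3 ($11,828): deductible already satisfied, so member's share is 20% × $11,828 = $2,365.60. OOP would hit $7,602.80 > $6,900, so the cap limits the member to $6,900 − $5,237.20 = $1,662.80. Insurer: $11,828 − $1,662.80 = $10,165.20.

$10,165.20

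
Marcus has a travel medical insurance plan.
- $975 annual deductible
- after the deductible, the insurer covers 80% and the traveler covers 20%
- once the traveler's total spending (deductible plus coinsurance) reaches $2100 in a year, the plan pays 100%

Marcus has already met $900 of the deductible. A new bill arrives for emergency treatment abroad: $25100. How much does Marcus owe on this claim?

$1200

Remaining deductible: $975 − $900 = $75.
That leaves $25100 − $75 = $25025 for coinsurance.
Coinsurance: $25025 × 20% = $5005.
That puts the traveler's cost at $75 + $5005 = $5080 before any cap.
Adding $5080 to the $900 already spent would give $5980, which exceeds the $2100 cap; the traveler pays just $2100 − $900 = $1200.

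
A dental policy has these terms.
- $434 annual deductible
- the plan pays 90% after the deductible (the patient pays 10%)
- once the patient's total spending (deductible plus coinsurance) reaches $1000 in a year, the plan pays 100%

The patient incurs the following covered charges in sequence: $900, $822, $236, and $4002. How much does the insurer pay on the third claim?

$212.40

Bill 1, $900: deductible takes $434, $466 remains; patient's 10% is $46.60. Patient pays $480.60; OOP now $480.60. Insurer: $900 − $480.60 = $419.40.
Bill 2, $822: deductible met; 10% of $822 = $82.20. Patient pays $82.20; OOP now $562.80. Plan pays $822 − $82.20 = $739.80.
Bill 3, $236: deductible met; 10% of $236 = $23.60. Patient pays $23.60; OOP now $586.40. Insurer: $236 − $23.60 = $212.40.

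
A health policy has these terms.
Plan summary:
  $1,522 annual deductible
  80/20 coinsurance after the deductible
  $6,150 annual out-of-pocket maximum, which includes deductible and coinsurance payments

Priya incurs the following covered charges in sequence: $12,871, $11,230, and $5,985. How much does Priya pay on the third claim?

$112.20

Bill 1, $12,871: deductible takes $1,522, $11,349 remains; patient's 20% is $2,269.80. Patient owes $3,791.80 (running OOP $3,791.80).
Bill 2, $11,230: deductible met; 20% of $11,230 = $2,246. Patient pays $2,246; OOP now $6,037.80.
Bill 3, $5,985: deductible met; 20% of $5,985 = $1,197. Adding that to $6,037.80 gives $7,234.80, past the $6,150 cap; patient pays only $6,150 − $6,037.80 = $112.20.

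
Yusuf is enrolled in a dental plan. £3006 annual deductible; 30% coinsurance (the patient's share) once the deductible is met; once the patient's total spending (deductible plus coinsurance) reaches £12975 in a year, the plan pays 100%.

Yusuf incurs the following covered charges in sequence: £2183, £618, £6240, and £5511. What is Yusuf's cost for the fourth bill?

£1653.30

Bill 1, £2183: entire amount goes to the deductible. Patient owes £2183 (running OOP £2183).
Bill 2, £618: entire amount goes to the deductible. Cost to patient: £618. OOP to date £2801.
Bill 3, £6240: deductible takes £205, £6035 remains; coinsurance £6035 × 30% = £1810.50. Patient pays £2015.50; OOP now £4816.50.
Bill 4, £5511: deductible met; 30% of £5511 = £1653.30. Patient owes £1653.30 (running OOP £6469.80).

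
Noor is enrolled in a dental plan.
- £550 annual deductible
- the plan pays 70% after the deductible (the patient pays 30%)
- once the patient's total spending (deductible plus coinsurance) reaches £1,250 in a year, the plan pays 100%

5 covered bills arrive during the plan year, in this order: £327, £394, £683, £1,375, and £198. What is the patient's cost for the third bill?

£204.90

#1 (£327): entire amount goes to the deductible. Cost to patient: £327. OOP to date £327.
#2 (£394): £223 finishes the deductible; £171 goes to coinsurance; 30% of £171 = £51.30. Cost to patient: £274.30. OOP to date £601.30.
#3 (£683): deductible met; 30% of £683 = £204.90. Patient pays £204.90; OOP now £806.20.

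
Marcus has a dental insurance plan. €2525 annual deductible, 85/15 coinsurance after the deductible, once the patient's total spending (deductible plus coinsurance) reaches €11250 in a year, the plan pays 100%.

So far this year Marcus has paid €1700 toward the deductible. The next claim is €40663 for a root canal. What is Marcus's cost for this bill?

€6800.70

Remaining deductible: €2525 − €1700 = €825.
After the €825 deductible portion, €40663 − €825 = €39838 is subject to coinsurance.
Patient's 15% share of €39838 is €5975.70.
That puts the patient's cost at €825 + €5975.70 = €6800.70 before any cap.
Year-to-date out-of-pocket becomes €1700 + €6800.70 = €8500.70, still under the €11250 maximum, so no cap applies.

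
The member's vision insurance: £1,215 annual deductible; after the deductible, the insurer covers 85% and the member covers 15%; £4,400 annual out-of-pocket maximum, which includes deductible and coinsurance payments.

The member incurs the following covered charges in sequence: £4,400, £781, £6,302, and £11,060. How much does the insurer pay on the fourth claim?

Claim 1 — £4,400: £1,215 finishes the deductible; £3,185 goes to coinsurance; coinsurance £3,185 × 15% = £477.75. Member pays £1,692.75; OOP now £1,692.75. Insurer: £4,400 − £1,692.75 = £2,707.25.
Claim 2 — £781: deductible already satisfied, so member's share is 15% × £781 = £117.15. Member pays £117.15; OOP now £1,809.90. Insurer: £781 − £117.15 = £663.85.
Claim 3 — £6,302: deductible already satisfied, so member's share is 15% × £6,302 = £945.30. Cost to member: £945.30. OOP to date £2,755.20. Insurer: £6,302 − £945.30 = £5,356.70.
Claim 4 — £11,060: deductible met; 15% of £11,060 = £1,659. That would push OOP to £4,414.20, over the £4,400 cap, so member pays £4,400 − £2,755.20 = £1,644.80. Plan pays £11,060 − £1,644.80 = £9,415.20.

£9,415.20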